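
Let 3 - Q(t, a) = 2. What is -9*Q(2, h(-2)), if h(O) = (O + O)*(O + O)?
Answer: -9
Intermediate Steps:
h(O) = 4*O² (h(O) = (2*O)*(2*O) = 4*O²)
Q(t, a) = 1 (Q(t, a) = 3 - 1*2 = 3 - 2 = 1)
-9*Q(2, h(-2)) = -9*1 = -9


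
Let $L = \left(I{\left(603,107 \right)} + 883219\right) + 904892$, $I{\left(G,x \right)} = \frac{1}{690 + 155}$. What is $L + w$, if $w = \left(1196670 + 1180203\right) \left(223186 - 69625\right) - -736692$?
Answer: $\frac{308422904024821}{845} \approx 3.65 \cdot 10^{11}$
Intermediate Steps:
$I{\left(G,x \right)} = \frac{1}{845}$
$w = 364995731445$ ($w = 2376873 \cdot 153561 + 736692 = 364994994753 + 736692 = 364995731445$)
$L = \frac{1510953796}{845}$ ($L = \left(\frac{1}{845} + 883219\right) + 904892 = \frac{746320056}{845} + 904892 = \frac{1510953796}{845} \approx 1.7881 \cdot 10^{6}$)
$L + w = \frac{1510953796}{845} + 364995731445 = \frac{308422904024821}{845}$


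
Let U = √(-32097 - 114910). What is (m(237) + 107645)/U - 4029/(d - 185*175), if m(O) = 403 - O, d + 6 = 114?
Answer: 4029/32267 - 107811*I*√147007/147007 ≈ 0.12486 - 281.19*I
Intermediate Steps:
d = 108 (d = -6 + 114 = 108)
U = I*√147007 (U = √(-147007) = I*√147007 ≈ 383.42*I)
(m(237) + 107645)/U - 4029/(d - 185*175) = ((403 - 1*237) + 107645)/((I*√147007)) - 4029/(108 - 185*175) = ((403 - 237) + 107645)*(-I*√147007/147007) - 4029/(108 - 32375) = (166 + 107645)*(-I*√147007/147007) - 4029/(-32267) = 107811*(-I*√147007/147007) - 4029*(-1/32267) = -107811*I*√147007/147007 + 4029/32267 = 4029/32267 - 107811*I*√147007/147007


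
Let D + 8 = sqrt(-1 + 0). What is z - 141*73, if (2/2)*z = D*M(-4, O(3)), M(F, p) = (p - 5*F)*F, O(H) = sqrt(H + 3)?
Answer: -10293 + 4*(8 - I)*(20 + sqrt(6)) ≈ -9574.6 - 89.798*I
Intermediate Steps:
O(H) = sqrt(3 + H)
M(F, p) = F*(p - 5*F)
D = -8 + I (D = -8 + sqrt(-1 + 0) = -8 + sqrt(-1) = -8 + I ≈ -8.0 + 1.0*I)
z = (-80 - 4*sqrt(6))*(-8 + I) (z = (-8 + I)*(-4*(sqrt(3 + 3) - 5*(-4))) = (-8 + I)*(-4*(sqrt(6) + 20)) = (-8 + I)*(-4*(20 + sqrt(6))) = (-8 + I)*(-80 - 4*sqrt(6)) = (-80 - 4*sqrt(6))*(-8 + I) ≈ 718.38 - 89.798*I)
z - 141*73 = 4*(8 - I)*(20 + sqrt(6)) - 141*73 = 4*(8 - I)*(20 + sqrt(6)) - 10293 = -10293 + 4*(8 - I)*(20 + sqrt(6))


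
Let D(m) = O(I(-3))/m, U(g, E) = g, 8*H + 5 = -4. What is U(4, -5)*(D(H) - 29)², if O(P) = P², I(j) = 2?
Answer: 343396/81 ≈ 4239.5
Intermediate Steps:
H = -9/8 (H = -5/8 + (⅛)*(-4) = -5/8 - ½ = -9/8 ≈ -1.1250)
D(m) = 4/m (D(m) = 2²/m = 4/m)
U(4, -5)*(D(H) - 29)² = 4*(4/(-9/8) - 29)² = 4*(4*(-8/9) - 29)² = 4*(-32/9 - 29)² = 4*(-293/9)² = 4*(85849/81) = 343396/81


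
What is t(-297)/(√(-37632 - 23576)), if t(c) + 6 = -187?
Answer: 193*I*√15302/30604 ≈ 0.78011*I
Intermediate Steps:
t(c) = -193 (t(c) = -6 - 187 = -193)
t(-297)/(√(-37632 - 23576)) = -193/√(-37632 - 23576) = -193*(-I*√15302/30604) = -(-193)*I*√15302/30604 = 193*I*√15302/30604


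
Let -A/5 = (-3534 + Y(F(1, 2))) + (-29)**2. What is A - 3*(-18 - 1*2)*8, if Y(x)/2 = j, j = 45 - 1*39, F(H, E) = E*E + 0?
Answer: 13885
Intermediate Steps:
F(H, E) = E**2 (F(H, E) = E**2 + 0 = E**2)
j = 6 (j = 45 - 39 = 6)
Y(x) = 12 (Y(x) = 2*6 = 12)
A = 13405 (A = -5*((-3534 + 12) + (-29)**2) = -5*(-3522 + 841) = -5*(-2681) = 13405)
A - 3*(-18 - 1*2)*8 = 13405 - 3*(-18 - 1*2)*8 = 13405 - 3*(-18 - 2)*8 = 13405 - 3*(-20)*8 = 13405 - (-60)*8 = 13405 - 1*(-480) = 13405 + 480 = 13885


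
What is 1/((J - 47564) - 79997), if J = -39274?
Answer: -1/166835 ≈ -5.9939e-6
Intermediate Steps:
1/((J - 47564) - 79997) = 1/((-39274 - 47564) - 79997) = 1/(-86838 - 79997) = 1/(-166835) = -1/166835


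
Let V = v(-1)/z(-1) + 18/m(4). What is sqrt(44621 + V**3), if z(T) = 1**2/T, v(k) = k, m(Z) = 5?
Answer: 12*sqrt(194090)/25 ≈ 211.47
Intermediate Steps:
z(T) = 1/T
V = 23/5 (V = -1/(1/(-1)) + 18/5 = -1/(-1) + 18*(1/5) = -1*(-1) + 18/5 = 1 + 18/5 = 23/5 ≈ 4.6000)
sqrt(44621 + V**3) = sqrt(44621 + (23/5)**3) = sqrt(44621 + 12167/125) = sqrt(5589792/125) = 12*sqrt(194090)/25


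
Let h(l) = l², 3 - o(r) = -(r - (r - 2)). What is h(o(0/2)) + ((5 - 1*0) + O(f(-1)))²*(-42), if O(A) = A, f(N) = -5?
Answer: 25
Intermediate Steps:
o(r) = 5 (o(r) = 3 - (-1)*(r - (r - 2)) = 3 - (-1)*(r - (-2 + r)) = 3 - (-1)*(r + (2 - r)) = 3 - (-1)*2 = 3 - 1*(-2) = 3 + 2 = 5)
h(o(0/2)) + ((5 - 1*0) + O(f(-1)))²*(-42) = 5² + ((5 - 1*0) - 5)²*(-42) = 25 + ((5 + 0) - 5)²*(-42) = 25 + (5 - 5)²*(-42) = 25 + 0²*(-42) = 25 + 0*(-42) = 25 + 0 = 25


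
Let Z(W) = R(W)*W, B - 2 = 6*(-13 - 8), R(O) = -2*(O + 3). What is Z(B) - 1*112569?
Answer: -142577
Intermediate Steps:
R(O) = -6 - 2*O (R(O) = -2*(3 + O) = -6 - 2*O)
B = -124 (B = 2 + 6*(-13 - 8) = 2 + 6*(-21) = 2 - 126 = -124)
Z(W) = W*(-6 - 2*W) (Z(W) = (-6 - 2*W)*W = W*(-6 - 2*W))
Z(B) - 1*112569 = -2*(-124)*(3 - 124) - 1*112569 = -2*(-124)*(-121) - 112569 = -30008 - 112569 = -142577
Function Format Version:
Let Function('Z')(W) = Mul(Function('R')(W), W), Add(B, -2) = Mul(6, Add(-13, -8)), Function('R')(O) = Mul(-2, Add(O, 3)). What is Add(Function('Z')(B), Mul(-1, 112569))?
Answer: -142577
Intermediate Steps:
Function('R')(O) = Add(-6, Mul(-2, O)) (Function('R')(O) = Mul(-2, Add(3, O)) = Add(-6, Mul(-2, O)))
B = -124 (B = Add(2, Mul(6, Add(-13, -8))) = Add(2, Mul(6, -21)) = Add(2, -126) = -124)
Function('Z')(W) = Mul(W, Add(-6, Mul(-2, W))) (Function('Z')(W) = Mul(Add(-6, Mul(-2, W)), W) = Mul(W, Add(-6, Mul(-2, W))))
Add(Function('Z')(B), Mul(-1, 112569)) = Add(Mul(-2, -124, Add(3, -124)), Mul(-1, 112569)) = Add(Mul(-2, -124, -121), -112569) = Add(-30008, -112569) = -142577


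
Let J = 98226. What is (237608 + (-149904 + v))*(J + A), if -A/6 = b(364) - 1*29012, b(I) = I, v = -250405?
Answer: -43947817914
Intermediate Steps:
A = 171888 (A = -6*(364 - 1*29012) = -6*(364 - 29012) = -6*(-28648) = 171888)
(237608 + (-149904 + v))*(J + A) = (237608 + (-149904 - 250405))*(98226 + 171888) = (237608 - 400309)*270114 = -162701*270114 = -43947817914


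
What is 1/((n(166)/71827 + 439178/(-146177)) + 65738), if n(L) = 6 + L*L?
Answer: 10499455379/690185681796970 ≈ 1.5213e-5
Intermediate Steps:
n(L) = 6 + L²
1/((n(166)/71827 + 439178/(-146177)) + 65738) = 1/(((6 + 166²)/71827 + 439178/(-146177)) + 65738) = 1/(((6 + 27556)*(1/71827) + 439178*(-1/146177)) + 65738) = 1/((27562*(1/71827) - 439178/146177) + 65738) = 1/((27562/71827 - 439178/146177) + 65738) = 1/(-27515907732/10499455379 + 65738) = 1/(690185681796970/10499455379) = 10499455379/690185681796970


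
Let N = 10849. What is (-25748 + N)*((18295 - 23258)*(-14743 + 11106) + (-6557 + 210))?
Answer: -268838807516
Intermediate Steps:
(-25748 + N)*((18295 - 23258)*(-14743 + 11106) + (-6557 + 210)) = (-25748 + 10849)*((18295 - 23258)*(-14743 + 11106) + (-6557 + 210)) = -14899*(-4963*(-3637) - 6347) = -14899*(18050431 - 6347) = -14899*18044084 = -268838807516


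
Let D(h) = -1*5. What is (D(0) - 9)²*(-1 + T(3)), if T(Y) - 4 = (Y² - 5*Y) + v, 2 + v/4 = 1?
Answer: -1372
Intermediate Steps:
v = -4 (v = -8 + 4*1 = -8 + 4 = -4)
D(h) = -5
T(Y) = Y² - 5*Y (T(Y) = 4 + ((Y² - 5*Y) - 4) = 4 + (-4 + Y² - 5*Y) = Y² - 5*Y)
(D(0) - 9)²*(-1 + T(3)) = (-5 - 9)²*(-1 + 3*(-5 + 3)) = (-14)²*(-1 + 3*(-2)) = 196*(-1 - 6) = 196*(-7) = -1372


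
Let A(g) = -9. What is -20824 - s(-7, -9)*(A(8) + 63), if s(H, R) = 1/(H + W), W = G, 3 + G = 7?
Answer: -20806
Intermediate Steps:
G = 4 (G = -3 + 7 = 4)
W = 4
s(H, R) = 1/(4 + H) (s(H, R) = 1/(H + 4) = 1/(4 + H))
-20824 - s(-7, -9)*(A(8) + 63) = -20824 - (-9 + 63)/(4 - 7) = -20824 - 54/(-3) = -20824 - (-1)*54/3 = -20824 - 1*(-18) = -20824 + 18 = -20806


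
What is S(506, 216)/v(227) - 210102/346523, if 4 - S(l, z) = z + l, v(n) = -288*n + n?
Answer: -13439131684/22575626927 ≈ -0.59529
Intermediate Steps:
v(n) = -287*n
S(l, z) = 4 - l - z (S(l, z) = 4 - (z + l) = 4 - (l + z) = 4 + (-l - z) = 4 - l - z)
S(506, 216)/v(227) - 210102/346523 = (4 - 1*506 - 1*216)/((-287*227)) - 210102/346523 = (4 - 506 - 216)/(-65149) - 210102*1/346523 = -718*(-1/65149) - 210102/346523 = 718/65149 - 210102/346523 = -13439131684/22575626927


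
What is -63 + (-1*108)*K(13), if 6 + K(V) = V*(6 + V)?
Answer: -26091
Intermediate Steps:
K(V) = -6 + V*(6 + V)
-63 + (-1*108)*K(13) = -63 + (-1*108)*(-6 + 13**2 + 6*13) = -63 - 108*(-6 + 169 + 78) = -63 - 108*241 = -63 - 26028 = -26091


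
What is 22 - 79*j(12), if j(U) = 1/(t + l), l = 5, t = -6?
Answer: 101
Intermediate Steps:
j(U) = -1 (j(U) = 1/(-6 + 5) = 1/(-1) = -1)
22 - 79*j(12) = 22 - 79*(-1) = 22 + 79 = 101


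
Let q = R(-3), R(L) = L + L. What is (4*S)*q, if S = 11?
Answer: -264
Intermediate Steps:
R(L) = 2*L
q = -6 (q = 2*(-3) = -6)
(4*S)*q = (4*11)*(-6) = 44*(-6) = -264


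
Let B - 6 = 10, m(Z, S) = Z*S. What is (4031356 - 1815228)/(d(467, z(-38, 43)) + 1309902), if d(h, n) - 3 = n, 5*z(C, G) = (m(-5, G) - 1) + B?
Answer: 2216128/1309865 ≈ 1.6919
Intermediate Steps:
m(Z, S) = S*Z
B = 16 (B = 6 + 10 = 16)
z(C, G) = 3 - G (z(C, G) = ((G*(-5) - 1) + 16)/5 = ((-5*G - 1) + 16)/5 = ((-1 - 5*G) + 16)/5 = (15 - 5*G)/5 = 3 - G)
d(h, n) = 3 + n
(4031356 - 1815228)/(d(467, z(-38, 43)) + 1309902) = (4031356 - 1815228)/((3 + (3 - 1*43)) + 1309902) = 2216128/((3 + (3 - 43)) + 1309902) = 2216128/((3 - 40) + 1309902) = 2216128/(-37 + 1309902) = 2216128/1309865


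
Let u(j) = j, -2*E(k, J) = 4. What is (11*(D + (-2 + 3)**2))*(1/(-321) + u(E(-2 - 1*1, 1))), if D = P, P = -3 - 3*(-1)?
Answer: -7073/321 ≈ -22.034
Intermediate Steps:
E(k, J) = -2 (E(k, J) = -1/2*4 = -2)
P = 0 (P = -3 + 3 = 0)
D = 0
(11*(D + (-2 + 3)**2))*(1/(-321) + u(E(-2 - 1*1, 1))) = (11*(0 + (-2 + 3)**2))*(1/(-321) - 2) = (11*(0 + 1**2))*(-1/321 - 2) = (11*(0 + 1))*(-643/321) = (11*1)*(-643/321) = 11*(-643/321) = -7073/321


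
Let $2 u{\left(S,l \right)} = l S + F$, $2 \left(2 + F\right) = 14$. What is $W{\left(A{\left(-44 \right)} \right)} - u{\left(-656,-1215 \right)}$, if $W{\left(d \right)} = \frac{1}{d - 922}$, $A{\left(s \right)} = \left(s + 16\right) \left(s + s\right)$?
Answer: $- \frac{307260847}{771} \approx -3.9852 \cdot 10^{5}$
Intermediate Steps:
$F = 5$ ($F = -2 + \frac{1}{2} \cdot 14 = -2 + 7 = 5$)
$u{\left(S,l \right)} = \frac{5}{2} + \frac{S l}{2}$ ($u{\left(S,l \right)} = \frac{l S + 5}{2} = \frac{S l + 5}{2} = \frac{5 + S l}{2} = \frac{5}{2} + \frac{S l}{2}$)
$A{\left(s \right)} = 2 s \left(16 + s\right)$ ($A{\left(s \right)} = \left(16 + s\right) 2 s = 2 s \left(16 + s\right)$)
$W{\left(d \right)} = \frac{1}{-922 + d}$
$W{\left(A{\left(-44 \right)} \right)} - u{\left(-656,-1215 \right)} = \frac{1}{-922 + 2 \left(-44\right) \left(16 - 44\right)} - \left(\frac{5}{2} + \frac{1}{2} \left(-656\right) \left(-1215\right)\right) = \frac{1}{-922 + 2 \left(-44\right) \left(-28\right)} - \left(\frac{5}{2} + 398520\right) = \frac{1}{-922 + 2464} - \frac{797045}{2} = \frac{1}{1542} - \frac{797045}{2} = - \frac{307260847}{771}$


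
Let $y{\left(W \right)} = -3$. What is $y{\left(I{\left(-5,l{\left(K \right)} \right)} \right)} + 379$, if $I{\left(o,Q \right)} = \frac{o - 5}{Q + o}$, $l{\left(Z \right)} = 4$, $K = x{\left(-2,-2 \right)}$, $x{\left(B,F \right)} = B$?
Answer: $376$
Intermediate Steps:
$K = -2$
$I{\left(o,Q \right)} = \frac{-5 + o}{Q + o}$
$y{\left(I{\left(-5,l{\left(K \right)} \right)} \right)} + 379 = -3 + 379 = 376$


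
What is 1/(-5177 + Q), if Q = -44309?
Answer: -1/49486 ≈ -2.0208e-5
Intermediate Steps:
1/(-5177 + Q) = 1/(-5177 - 44309) = 1/(-49486) = -1/49486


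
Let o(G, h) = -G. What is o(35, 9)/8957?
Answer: -35/8957 ≈ -0.0039076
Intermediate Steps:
o(35, 9)/8957 = -1*35/8957 = -35*1/8957 = -35/8957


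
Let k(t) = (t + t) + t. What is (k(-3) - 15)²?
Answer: 576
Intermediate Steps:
k(t) = 3*t (k(t) = 2*t + t = 3*t)
(k(-3) - 15)² = (3*(-3) - 15)² = (-9 - 15)² = (-24)² = 576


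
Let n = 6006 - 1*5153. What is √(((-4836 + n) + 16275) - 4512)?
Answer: 2*√1945 ≈ 88.204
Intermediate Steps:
n = 853 (n = 6006 - 5153 = 853)
√(((-4836 + n) + 16275) - 4512) = √(((-4836 + 853) + 16275) - 4512) = √((-3983 + 16275) - 4512) = √(12292 - 4512) = √7780 = 2*√1945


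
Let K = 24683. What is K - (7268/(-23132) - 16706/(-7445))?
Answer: 1062629535872/43054435 ≈ 24681.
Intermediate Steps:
K - (7268/(-23132) - 16706/(-7445)) = 24683 - (7268/(-23132) - 16706/(-7445)) = 24683 - (7268*(-1/23132) - 16706*(-1/7445)) = 24683 - (-1817/5783 + 16706/7445) = 24683 - 1*83083233/43054435 = 24683 - 83083233/43054435 = 1062629535872/43054435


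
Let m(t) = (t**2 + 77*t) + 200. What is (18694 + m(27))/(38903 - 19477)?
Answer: 10851/9713 ≈ 1.1172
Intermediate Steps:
m(t) = 200 + t**2 + 77*t
(18694 + m(27))/(38903 - 19477) = (18694 + (200 + 27**2 + 77*27))/(38903 - 19477) = (18694 + (200 + 729 + 2079))/19426 = (18694 + 3008)*(1/19426) = 21702*(1/19426) = 10851/9713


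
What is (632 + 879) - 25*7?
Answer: 1336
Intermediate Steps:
(632 + 879) - 25*7 = 1511 - 175 = 1336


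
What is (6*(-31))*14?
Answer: -2604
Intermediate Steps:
(6*(-31))*14 = -186*14 = -2604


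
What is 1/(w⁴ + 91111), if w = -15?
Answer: 1/141736 ≈ 7.0554e-6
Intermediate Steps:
1/(w⁴ + 91111) = 1/((-15)⁴ + 91111) = 1/(50625 + 91111) = 1/141736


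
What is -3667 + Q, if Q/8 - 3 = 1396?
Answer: 7525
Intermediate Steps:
Q = 11192 (Q = 24 + 8*1396 = 24 + 11168 = 11192)
-3667 + Q = -3667 + 11192 = 7525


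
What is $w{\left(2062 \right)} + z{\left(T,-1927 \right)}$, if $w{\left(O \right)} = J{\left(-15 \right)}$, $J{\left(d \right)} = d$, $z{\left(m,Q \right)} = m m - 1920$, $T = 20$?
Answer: $-1535$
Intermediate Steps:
$z{\left(m,Q \right)} = -1920 + m^{2}$ ($z{\left(m,Q \right)} = m^{2} - 1920 = -1920 + m^{2}$)
$w{\left(O \right)} = -15$
$w{\left(2062 \right)} + z{\left(T,-1927 \right)} = -15 - \left(1920 - 20^{2}\right) = -15 + \left(-1920 + 400\right) = -15 - 1520 = -1535$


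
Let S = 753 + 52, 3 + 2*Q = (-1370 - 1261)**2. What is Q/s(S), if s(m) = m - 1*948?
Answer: -3461079/143 ≈ -24203.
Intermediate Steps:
Q = 3461079 (Q = -3/2 + (-1370 - 1261)**2/2 = -3/2 + (1/2)*(-2631)**2 = -3/2 + (1/2)*6922161 = -3/2 + 6922161/2 = 3461079)
S = 805
s(m) = -948 + m (s(m) = m - 948 = -948 + m)
Q/s(S) = 3461079/(-948 + 805) = 3461079/(-143) = 3461079*(-1/143) = -3461079/143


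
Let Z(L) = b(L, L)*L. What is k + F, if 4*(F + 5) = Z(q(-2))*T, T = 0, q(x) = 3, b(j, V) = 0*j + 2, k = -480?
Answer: -485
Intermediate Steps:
b(j, V) = 2 (b(j, V) = 0 + 2 = 2)
Z(L) = 2*L
F = -5 (F = -5 + ((2*3)*0)/4 = -5 + (6*0)/4 = -5 + (¼)*0 = -5 + 0 = -5)
k + F = -480 - 5 = -485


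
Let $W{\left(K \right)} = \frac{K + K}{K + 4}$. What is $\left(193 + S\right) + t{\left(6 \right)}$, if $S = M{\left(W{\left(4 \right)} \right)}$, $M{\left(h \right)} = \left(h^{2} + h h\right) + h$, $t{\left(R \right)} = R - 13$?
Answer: $189$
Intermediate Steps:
$W{\left(K \right)} = \frac{2 K}{4 + K}$
$t{\left(R \right)} = -13 + R$
$M{\left(h \right)} = h + 2 h^{2}$ ($M{\left(h \right)} = \left(h^{2} + h^{2}\right) + h = 2 h^{2} + h = h + 2 h^{2}$)
$S = 3$ ($S = 2 \cdot 4 \frac{1}{4 + 4} \left(1 + 2 \cdot 2 \cdot 4 \frac{1}{4 + 4}\right) = 2 \cdot 4 \cdot \frac{1}{8} \left(1 + 2 \cdot 2 \cdot 4 \cdot \frac{1}{8}\right) = 1 \left(1 + 2 \cdot 1\right) = 1 \left(1 + 2\right) = 1 \cdot 3 = 3$)
$\left(193 + S\right) + t{\left(6 \right)} = \left(193 + 3\right) + \left(-13 + 6\right) = 196 - 7 = 189$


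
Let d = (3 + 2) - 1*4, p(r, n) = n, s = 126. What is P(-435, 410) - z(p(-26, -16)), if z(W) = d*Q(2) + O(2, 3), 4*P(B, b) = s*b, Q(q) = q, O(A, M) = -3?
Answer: 12916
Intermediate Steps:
d = 1 (d = 5 - 4 = 1)
P(B, b) = 63*b/2 (P(B, b) = (126*b)/4 = 63*b/2)
z(W) = -1 (z(W) = 1*2 - 3 = 2 - 3 = -1)
P(-435, 410) - z(p(-26, -16)) = (63/2)*410 - 1*(-1) = 12915 + 1 = 12916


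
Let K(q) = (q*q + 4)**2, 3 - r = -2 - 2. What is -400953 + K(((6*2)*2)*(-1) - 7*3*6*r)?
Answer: 673777904647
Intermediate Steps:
r = 7 (r = 3 - (-2 - 2) = 3 - 1*(-4) = 3 + 4 = 7)
K(q) = (4 + q**2)**2 (K(q) = (q**2 + 4)**2 = (4 + q**2)**2)
-400953 + K(((6*2)*2)*(-1) - 7*3*6*r) = -400953 + (4 + (((6*2)*2)*(-1) - 7*3*6*7)**2)**2 = -400953 + (4 + ((12*2)*(-1) - 126*7)**2)**2 = -400953 + (4 + (24*(-1) - 7*126)**2)**2 = -400953 + (4 + (-24 - 882)**2)**2 = -400953 + (4 + (-906)**2)**2 = -400953 + (4 + 820836)**2 = -400953 + 820840**2 = -400953 + 673778305600 = 673777904647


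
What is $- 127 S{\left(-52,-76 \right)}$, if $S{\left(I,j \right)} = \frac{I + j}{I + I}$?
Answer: $- \frac{2032}{13} \approx -156.31$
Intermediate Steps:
$S{\left(I,j \right)} = \frac{I + j}{2 I}$
$- 127 S{\left(-52,-76 \right)} = - 127 \frac{-52 - 76}{2 \left(-52\right)} = - 127 \cdot \frac{1}{2} \left(- \frac{1}{52}\right) \left(-128\right) = \left(-127\right) \frac{16}{13} = - \frac{2032}{13}$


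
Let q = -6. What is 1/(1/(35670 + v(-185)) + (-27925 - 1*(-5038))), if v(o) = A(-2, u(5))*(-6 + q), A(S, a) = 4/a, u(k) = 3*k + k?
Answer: -178338/4081621801 ≈ -4.3693e-5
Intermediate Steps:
u(k) = 4*k
v(o) = -12/5 (v(o) = (4/((4*5)))*(-6 - 6) = (4/20)*(-12) = (4*(1/20))*(-12) = (⅕)*(-12) = -12/5)
1/(1/(35670 + v(-185)) + (-27925 - 1*(-5038))) = 1/(1/(35670 - 12/5) + (-27925 - 1*(-5038))) = 1/(1/(178338/5) + (-27925 + 5038)) = 1/(5/178338 - 22887) = 1/(-4081621801/178338) = -178338/4081621801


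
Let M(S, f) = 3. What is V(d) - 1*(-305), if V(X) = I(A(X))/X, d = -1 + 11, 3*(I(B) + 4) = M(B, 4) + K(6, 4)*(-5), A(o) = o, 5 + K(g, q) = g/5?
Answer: 916/3 ≈ 305.33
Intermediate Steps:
K(g, q) = -5 + g/5
I(B) = 10/3 (I(B) = -4 + (3 + (-5 + (⅕)*6)*(-5))/3 = -4 + (3 + (-5 + 6/5)*(-5))/3 = -4 + (3 - 19/5*(-5))/3 = -4 + (3 + 19)/3 = -4 + (⅓)*22 = -4 + 22/3 = 10/3)
d = 10
V(X) = 10/(3*X)
V(d) - 1*(-305) = (10/3)/10 - 1*(-305) = (10/3)*(⅒) + 305 = ⅓ + 305 = 916/3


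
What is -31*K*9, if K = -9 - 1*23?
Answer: 8928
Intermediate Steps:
K = -32 (K = -9 - 23 = -32)
-31*K*9 = -31*(-32)*9 = 992*9 = 8928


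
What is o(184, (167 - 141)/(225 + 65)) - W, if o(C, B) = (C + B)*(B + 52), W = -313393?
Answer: 6790700054/21025 ≈ 3.2298e+5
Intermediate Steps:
o(C, B) = (52 + B)*(B + C) (o(C, B) = (B + C)*(52 + B) = (52 + B)*(B + C))
o(184, (167 - 141)/(225 + 65)) - W = (((167 - 141)/(225 + 65))² + 52*((167 - 141)/(225 + 65)) + 52*184 + ((167 - 141)/(225 + 65))*184) - 1*(-313393) = ((26/290)² + 52*(26/290) + 9568 + (26/290)*184) + 313393 = ((26*(1/290))² + 52*(26*(1/290)) + 9568 + (26*(1/290))*184) + 313393 = ((13/145)² + 52*(13/145) + 9568 + (13/145)*184) + 313393 = (169/21025 + 676/145 + 9568 + 2392/145) + 313393 = 201612229/21025 + 313393 = 6790700054/21025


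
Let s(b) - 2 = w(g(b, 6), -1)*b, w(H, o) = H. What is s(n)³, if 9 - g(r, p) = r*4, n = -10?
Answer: -116214272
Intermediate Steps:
g(r, p) = 9 - 4*r (g(r, p) = 9 - r*4 = 9 - 4*r)
s(b) = 2 + b*(9 - 4*b) (s(b) = 2 + (9 - 4*b)*b = 2 + b*(9 - 4*b))
s(n)³ = (2 - 1*(-10)*(-9 + 4*(-10)))³ = (2 - 1*(-10)*(-9 - 40))³ = (2 - 1*(-10)*(-49))³ = (2 - 490)³ = (-488)³ = -116214272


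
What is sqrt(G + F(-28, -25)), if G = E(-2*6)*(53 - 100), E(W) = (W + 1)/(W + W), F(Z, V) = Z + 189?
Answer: sqrt(20082)/12 ≈ 11.809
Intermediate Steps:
F(Z, V) = 189 + Z
E(W) = (1 + W)/(2*W) (E(W) = (1 + W)/((2*W)) = (1 + W)*(1/(2*W)) = (1 + W)/(2*W))
G = -517/24 (G = ((1 - 2*6)/(2*((-2*6))))*(53 - 100) = ((1/2)*(1 - 12)/(-12))*(-47) = ((1/2)*(-1/12)*(-11))*(-47) = (11/24)*(-47) = -517/24 ≈ -21.542)
sqrt(G + F(-28, -25)) = sqrt(-517/24 + (189 - 28)) = sqrt(-517/24 + 161) = sqrt(3347/24) = sqrt(20082)/12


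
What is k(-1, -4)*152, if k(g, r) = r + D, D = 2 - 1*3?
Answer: -760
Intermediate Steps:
D = -1 (D = 2 - 3 = -1)
k(g, r) = -1 + r (k(g, r) = r - 1 = -1 + r)
k(-1, -4)*152 = (-1 - 4)*152 = -5*152 = -760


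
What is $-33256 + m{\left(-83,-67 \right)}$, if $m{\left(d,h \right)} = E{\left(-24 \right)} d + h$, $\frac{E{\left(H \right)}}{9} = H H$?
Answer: $-463595$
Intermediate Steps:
$E{\left(H \right)} = 9 H^{2}$ ($E{\left(H \right)} = 9 H H = 9 H^{2}$)
$m{\left(d,h \right)} = h + 5184 d$ ($m{\left(d,h \right)} = 9 \left(-24\right)^{2} d + h = 9 \cdot 576 d + h = 5184 d + h = h + 5184 d$)
$-33256 + m{\left(-83,-67 \right)} = -33256 + \left(-67 + 5184 \left(-83\right)\right) = -33256 - 430339 = -463595$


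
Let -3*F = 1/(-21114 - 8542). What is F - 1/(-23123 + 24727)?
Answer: -21841/35676168 ≈ -0.00061220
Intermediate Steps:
F = 1/88968 (F = -1/(3*(-21114 - 8542)) = -1/3/(-29656) = -1/3*(-1/29656) = 1/88968 ≈ 1.1240e-5)
F - 1/(-23123 + 24727) = 1/88968 - 1/(-23123 + 24727) = 1/88968 - 1/1604 = -21841/35676168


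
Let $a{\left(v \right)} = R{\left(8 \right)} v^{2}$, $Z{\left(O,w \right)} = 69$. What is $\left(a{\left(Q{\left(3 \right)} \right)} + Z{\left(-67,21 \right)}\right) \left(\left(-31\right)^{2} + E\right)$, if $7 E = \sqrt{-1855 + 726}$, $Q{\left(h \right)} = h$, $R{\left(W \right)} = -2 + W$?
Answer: $118203 + \frac{123 i \sqrt{1129}}{7} \approx 1.182 \cdot 10^{5} + 590.41 i$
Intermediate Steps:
$E = \frac{i \sqrt{1129}}{7}$ ($E = \frac{\sqrt{-1855 + 726}}{7} = \frac{\sqrt{-1129}}{7} = \frac{i \sqrt{1129}}{7} \approx 4.8001 i$)
$a{\left(v \right)} = 6 v^{2}$ ($a{\left(v \right)} = \left(-2 + 8\right) v^{2} = 6 v^{2}$)
$\left(a{\left(Q{\left(3 \right)} \right)} + Z{\left(-67,21 \right)}\right) \left(\left(-31\right)^{2} + E\right) = \left(6 \cdot 3^{2} + 69\right) \left(\left(-31\right)^{2} + \frac{i \sqrt{1129}}{7}\right) = \left(6 \cdot 9 + 69\right) \left(961 + \frac{i \sqrt{1129}}{7}\right) = \left(54 + 69\right) \left(961 + \frac{i \sqrt{1129}}{7}\right) = 123 \left(961 + \frac{i \sqrt{1129}}{7}\right) = 118203 + \frac{123 i \sqrt{1129}}{7}$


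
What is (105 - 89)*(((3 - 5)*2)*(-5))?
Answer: 320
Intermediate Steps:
(105 - 89)*(((3 - 5)*2)*(-5)) = 16*(-2*2*(-5)) = 16*(-4*(-5)) = 16*20 = 320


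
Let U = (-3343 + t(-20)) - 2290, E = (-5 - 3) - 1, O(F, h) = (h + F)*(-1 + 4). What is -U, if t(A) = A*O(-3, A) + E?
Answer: 4262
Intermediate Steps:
O(F, h) = 3*F + 3*h (O(F, h) = (F + h)*3 = 3*F + 3*h)
E = -9 (E = -8 - 1 = -9)
t(A) = -9 + A*(-9 + 3*A) (t(A) = A*(3*(-3) + 3*A) - 9 = A*(-9 + 3*A) - 9 = -9 + A*(-9 + 3*A))
U = -4262 (U = (-3343 + (-9 + 3*(-20)*(-3 - 20))) - 2290 = (-3343 + (-9 + 3*(-20)*(-23))) - 2290 = (-3343 + (-9 + 1380)) - 2290 = (-3343 + 1371) - 2290 = -1972 - 2290 = -4262)
-U = -1*(-4262) = 4262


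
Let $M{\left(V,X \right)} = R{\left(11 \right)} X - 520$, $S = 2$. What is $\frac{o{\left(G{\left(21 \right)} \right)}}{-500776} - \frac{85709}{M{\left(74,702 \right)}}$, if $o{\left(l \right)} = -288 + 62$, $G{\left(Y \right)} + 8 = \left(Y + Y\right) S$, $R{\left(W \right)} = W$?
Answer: $- \frac{825372741}{69357476} \approx -11.9$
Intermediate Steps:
$G{\left(Y \right)} = -8 + 4 Y$ ($G{\left(Y \right)} = -8 + \left(Y + Y\right) 2 = -8 + 2 Y 2 = -8 + 4 Y$)
$M{\left(V,X \right)} = -520 + 11 X$ ($M{\left(V,X \right)} = 11 X - 520 = -520 + 11 X$)
$o{\left(l \right)} = -226$
$\frac{o{\left(G{\left(21 \right)} \right)}}{-500776} - \frac{85709}{M{\left(74,702 \right)}} = - \frac{226}{-500776} - \frac{85709}{-520 + 11 \cdot 702} = \left(-226\right) \left(- \frac{1}{500776}\right) - \frac{85709}{-520 + 7722} = \frac{113}{250388} - \frac{85709}{7202} = \frac{113}{250388} - \frac{6593}{554} = - \frac{825372741}{69357476}$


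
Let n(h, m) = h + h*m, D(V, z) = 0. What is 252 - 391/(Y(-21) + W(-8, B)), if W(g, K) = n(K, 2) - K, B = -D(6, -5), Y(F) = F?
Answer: 5683/21 ≈ 270.62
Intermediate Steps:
B = 0 (B = -1*0 = 0)
W(g, K) = 2*K (W(g, K) = K*(1 + 2) - K = K*3 - K = 3*K - K = 2*K)
252 - 391/(Y(-21) + W(-8, B)) = 252 - 391/(-21 + 2*0) = 252 - 391/(-21 + 0) = 252 - 391/(-21) = 252 - 1/21*(-391) = 252 + 391/21 = 5683/21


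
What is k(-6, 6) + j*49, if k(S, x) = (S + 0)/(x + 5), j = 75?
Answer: 40419/11 ≈ 3674.5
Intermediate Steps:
k(S, x) = S/(5 + x)
k(-6, 6) + j*49 = -6/(5 + 6) + 75*49 = -6/11 + 3675 = 40419/11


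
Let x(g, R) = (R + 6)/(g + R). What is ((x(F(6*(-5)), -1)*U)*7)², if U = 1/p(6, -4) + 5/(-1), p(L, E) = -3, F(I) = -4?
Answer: 12544/9 ≈ 1393.8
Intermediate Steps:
x(g, R) = (6 + R)/(R + g)
U = -16/3 (U = 1/(-3) + 5/(-1) = 1*(-⅓) + 5*(-1) = -⅓ - 5 = -16/3 ≈ -5.3333)
((x(F(6*(-5)), -1)*U)*7)² = ((((6 - 1)/(-1 - 4))*(-16/3))*7)² = (((5/(-5))*(-16/3))*7)² = ((-⅕*5*(-16/3))*7)² = (-1*(-16/3)*7)² = ((16/3)*7)² = (112/3)² = 12544/9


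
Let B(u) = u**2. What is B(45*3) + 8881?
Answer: 27106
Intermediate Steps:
B(45*3) + 8881 = (45*3)**2 + 8881 = 135**2 + 8881 = 18225 + 8881 = 27106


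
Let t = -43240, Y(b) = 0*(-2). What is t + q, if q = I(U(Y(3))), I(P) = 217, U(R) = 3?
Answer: -43023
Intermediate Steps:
Y(b) = 0
q = 217
t + q = -43240 + 217 = -43023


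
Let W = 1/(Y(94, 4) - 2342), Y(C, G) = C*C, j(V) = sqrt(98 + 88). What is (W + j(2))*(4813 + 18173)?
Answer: 11493/3247 + 22986*sqrt(186) ≈ 3.1349e+5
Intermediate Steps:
j(V) = sqrt(186)
Y(C, G) = C**2
W = 1/6494 (W = 1/(94**2 - 2342) = 1/(8836 - 2342) = 1/6494 ≈ 0.00015399)
(W + j(2))*(4813 + 18173) = (1/6494 + sqrt(186))*(4813 + 18173) = (1/6494 + sqrt(186))*22986 = 11493/3247 + 22986*sqrt(186)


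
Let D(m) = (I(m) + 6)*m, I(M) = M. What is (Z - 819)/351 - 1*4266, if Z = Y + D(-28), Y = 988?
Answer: -1496581/351 ≈ -4263.8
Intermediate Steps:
D(m) = m*(6 + m) (D(m) = (m + 6)*m = (6 + m)*m = m*(6 + m))
Z = 1604 (Z = 988 - 28*(6 - 28) = 988 - 28*(-22) = 988 + 616 = 1604)
(Z - 819)/351 - 1*4266 = (1604 - 819)/351 - 1*4266 = 785*(1/351) - 4266 = 785/351 - 4266 = -1496581/351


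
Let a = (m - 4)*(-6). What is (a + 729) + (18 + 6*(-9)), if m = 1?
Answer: 711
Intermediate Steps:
a = 18 (a = (1 - 4)*(-6) = -3*(-6) = 18)
(a + 729) + (18 + 6*(-9)) = (18 + 729) + (18 + 6*(-9)) = 747 + (18 - 54) = 747 - 36 = 711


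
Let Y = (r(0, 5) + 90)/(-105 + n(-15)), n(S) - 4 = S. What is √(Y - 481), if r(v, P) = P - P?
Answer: I*√1620694/58 ≈ 21.949*I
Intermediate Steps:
r(v, P) = 0
n(S) = 4 + S
Y = -45/58 (Y = (0 + 90)/(-105 + (4 - 15)) = 90/(-105 - 11) = 90/(-116) = 90*(-1/116) = -45/58 ≈ -0.77586)
√(Y - 481) = √(-45/58 - 481) = √(-27943/58) = I*√1620694/58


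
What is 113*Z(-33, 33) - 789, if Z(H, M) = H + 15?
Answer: -2823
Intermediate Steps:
Z(H, M) = 15 + H
113*Z(-33, 33) - 789 = 113*(15 - 33) - 789 = 113*(-18) - 789 = -2034 - 789 = -2823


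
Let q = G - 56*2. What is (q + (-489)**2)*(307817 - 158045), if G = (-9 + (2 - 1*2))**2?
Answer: 35808987480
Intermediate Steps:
G = 81 (G = (-9 + (2 - 2))**2 = (-9 + 0)**2 = (-9)**2 = 81)
q = -31 (q = 81 - 56*2 = 81 - 112 = -31)
(q + (-489)**2)*(307817 - 158045) = (-31 + (-489)**2)*(307817 - 158045) = (-31 + 239121)*149772 = 239090*149772 = 35808987480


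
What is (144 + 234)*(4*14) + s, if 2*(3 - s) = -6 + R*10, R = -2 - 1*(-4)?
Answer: 21164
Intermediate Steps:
R = 2 (R = -2 + 4 = 2)
s = -4 (s = 3 - (-6 + 2*10)/2 = 3 - (-6 + 20)/2 = 3 - 1/2*14 = 3 - 7 = -4)
(144 + 234)*(4*14) + s = (144 + 234)*(4*14) - 4 = 378*56 - 4 = 21168 - 4 = 21164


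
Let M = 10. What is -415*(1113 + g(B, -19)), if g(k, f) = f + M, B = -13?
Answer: -458160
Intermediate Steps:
g(k, f) = 10 + f (g(k, f) = f + 10 = 10 + f)
-415*(1113 + g(B, -19)) = -415*(1113 + (10 - 19)) = -415*(1113 - 9) = -415*1104 = -458160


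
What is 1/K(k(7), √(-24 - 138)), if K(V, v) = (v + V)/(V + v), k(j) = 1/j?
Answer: 1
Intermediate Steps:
K(V, v) = 1 (K(V, v) = (V + v)/(V + v) = 1)
1/K(k(7), √(-24 - 138)) = 1/1 = 1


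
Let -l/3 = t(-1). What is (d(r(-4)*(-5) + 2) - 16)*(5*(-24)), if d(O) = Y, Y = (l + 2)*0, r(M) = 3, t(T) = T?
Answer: 1920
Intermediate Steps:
l = 3 (l = -3*(-1) = 3)
Y = 0 (Y = (3 + 2)*0 = 5*0 = 0)
d(O) = 0
(d(r(-4)*(-5) + 2) - 16)*(5*(-24)) = (0 - 16)*(5*(-24)) = -16*(-120) = 1920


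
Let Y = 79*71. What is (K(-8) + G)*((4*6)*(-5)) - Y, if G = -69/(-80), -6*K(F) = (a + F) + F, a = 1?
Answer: -12025/2 ≈ -6012.5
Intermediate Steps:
K(F) = -1/6 - F/3 (K(F) = -((1 + F) + F)/6 = -(1 + 2*F)/6 = -1/6 - F/3)
G = 69/80 (G = -69*(-1/80) = 69/80 ≈ 0.86250)
Y = 5609
(K(-8) + G)*((4*6)*(-5)) - Y = ((-1/6 - 1/3*(-8)) + 69/80)*((4*6)*(-5)) - 1*5609 = ((-1/6 + 8/3) + 69/80)*(24*(-5)) - 5609 = (5/2 + 69/80)*(-120) - 5609 = (269/80)*(-120) - 5609 = -807/2 - 5609 = -12025/2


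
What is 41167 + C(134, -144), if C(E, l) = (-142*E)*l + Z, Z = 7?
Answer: 2781206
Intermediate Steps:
C(E, l) = 7 - 142*E*l (C(E, l) = (-142*E)*l + 7 = -142*E*l + 7 = 7 - 142*E*l)
41167 + C(134, -144) = 41167 + (7 - 142*134*(-144)) = 41167 + (7 + 2740032) = 41167 + 2740039 = 2781206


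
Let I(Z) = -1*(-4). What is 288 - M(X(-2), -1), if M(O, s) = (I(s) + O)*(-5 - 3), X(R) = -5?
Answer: 280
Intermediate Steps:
I(Z) = 4
M(O, s) = -32 - 8*O (M(O, s) = (4 + O)*(-5 - 3) = (4 + O)*(-8) = -32 - 8*O)
288 - M(X(-2), -1) = 288 - (-32 - 8*(-5)) = 288 - (-32 + 40) = 288 - 1*8 = 288 - 8 = 280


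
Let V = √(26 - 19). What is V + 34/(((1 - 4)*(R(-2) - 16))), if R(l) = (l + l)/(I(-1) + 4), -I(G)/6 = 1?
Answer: 17/21 + √7 ≈ 3.4553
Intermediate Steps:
I(G) = -6 (I(G) = -6*1 = -6)
V = √7 ≈ 2.6458
R(l) = -l (R(l) = (l + l)/(-6 + 4) = (2*l)/(-2) = (2*l)*(-½) = -l)
V + 34/(((1 - 4)*(R(-2) - 16))) = √7 + 34/(((1 - 4)*(-1*(-2) - 16))) = √7 + 34/((-3*(2 - 16))) = √7 + 34/((-3*(-14))) = √7 + 34/42 = √7 + 34*(1/42) = √7 + 17/21 = 17/21 + √7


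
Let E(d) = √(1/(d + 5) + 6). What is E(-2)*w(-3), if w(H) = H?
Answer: -√57 ≈ -7.5498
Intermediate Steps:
E(d) = √(6 + 1/(5 + d)) (E(d) = √(1/(5 + d) + 6) = √(6 + 1/(5 + d)))
E(-2)*w(-3) = √((31 + 6*(-2))/(5 - 2))*(-3) = √((31 - 12)/3)*(-3) = √((⅓)*19)*(-3) = √(19/3)*(-3) = (√57/3)*(-3) = -√57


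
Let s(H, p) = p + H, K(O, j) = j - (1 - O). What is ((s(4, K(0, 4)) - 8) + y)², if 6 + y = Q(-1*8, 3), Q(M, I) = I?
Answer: 16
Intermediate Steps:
K(O, j) = -1 + O + j (K(O, j) = j + (-1 + O) = -1 + O + j)
s(H, p) = H + p
y = -3 (y = -6 + 3 = -3)
((s(4, K(0, 4)) - 8) + y)² = (((4 + (-1 + 0 + 4)) - 8) - 3)² = (((4 + 3) - 8) - 3)² = ((7 - 8) - 3)² = (-1 - 3)² = (-4)² = 16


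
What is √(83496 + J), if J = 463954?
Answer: 5*√21898 ≈ 739.90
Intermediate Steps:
√(83496 + J) = √(83496 + 463954) = √547450 = 5*√21898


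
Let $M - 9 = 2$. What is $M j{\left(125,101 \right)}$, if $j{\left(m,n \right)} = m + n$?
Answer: $2486$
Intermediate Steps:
$M = 11$ ($M = 9 + 2 = 11$)
$M j{\left(125,101 \right)} = 11 \left(125 + 101\right) = 11 \cdot 226 = 2486$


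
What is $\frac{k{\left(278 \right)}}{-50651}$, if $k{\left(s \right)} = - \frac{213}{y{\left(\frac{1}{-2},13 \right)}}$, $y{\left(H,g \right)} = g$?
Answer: $\frac{213}{658463} \approx 0.00032348$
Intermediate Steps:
$k{\left(s \right)} = - \frac{213}{13}$
$\frac{k{\left(278 \right)}}{-50651} = - \frac{213}{13 \left(-50651\right)} = \left(- \frac{213}{13}\right) \left(- \frac{1}{50651}\right) = \frac{213}{658463}$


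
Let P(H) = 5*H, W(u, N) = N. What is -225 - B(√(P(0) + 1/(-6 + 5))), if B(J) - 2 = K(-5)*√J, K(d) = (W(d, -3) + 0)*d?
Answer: -227 - 15*√I ≈ -237.61 - 10.607*I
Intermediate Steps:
K(d) = -3*d (K(d) = (-3 + 0)*d = -3*d)
B(J) = 2 + 15*√J (B(J) = 2 + (-3*(-5))*√J = 2 + 15*√J)
-225 - B(√(P(0) + 1/(-6 + 5))) = -225 - (2 + 15*√(√(5*0 + 1/(-6 + 5)))) = -225 - (2 + 15*√(√(0 + 1/(-1)))) = -225 - (2 + 15*√(√(0 - 1))) = -225 - (2 + 15*√(√(-1))) = -225 - (2 + 15*√I) = -225 + (-2 - 15*√I) = -227 - 15*√I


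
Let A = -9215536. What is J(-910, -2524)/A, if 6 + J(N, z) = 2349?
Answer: -213/837776 ≈ -0.00025424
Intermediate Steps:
J(N, z) = 2343 (J(N, z) = -6 + 2349 = 2343)
J(-910, -2524)/A = 2343/(-9215536) = 2343*(-1/9215536) = -213/837776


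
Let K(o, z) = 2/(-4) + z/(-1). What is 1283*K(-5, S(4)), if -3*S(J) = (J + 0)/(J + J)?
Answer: -1283/3 ≈ -427.67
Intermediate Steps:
S(J) = -⅙ (S(J) = -(J + 0)/(3*(J + J)) = -J/(3*(2*J)) = -J*1/(2*J)/3 = -⅓*½ = -⅙)
K(o, z) = -½ - z (K(o, z) = 2*(-¼) + z*(-1) = -½ - z)
1283*K(-5, S(4)) = 1283*(-½ - 1*(-⅙)) = 1283*(-½ + ⅙) = 1283*(-⅓) = -1283/3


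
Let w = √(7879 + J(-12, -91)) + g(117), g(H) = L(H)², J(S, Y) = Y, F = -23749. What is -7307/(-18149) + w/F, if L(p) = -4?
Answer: 173243559/431020601 - 2*√1947/23749 ≈ 0.39822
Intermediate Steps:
g(H) = 16 (g(H) = (-4)² = 16)
w = 16 + 2*√1947 (w = √(7879 - 91) + 16 = √7788 + 16 = 2*√1947 + 16 = 16 + 2*√1947 ≈ 104.25)
-7307/(-18149) + w/F = -7307/(-18149) + (16 + 2*√1947)/(-23749) = -7307*(-1/18149) + (16 + 2*√1947)*(-1/23749) = 7307/18149 + (-16/23749 - 2*√1947/23749) = 173243559/431020601 - 2*√1947/23749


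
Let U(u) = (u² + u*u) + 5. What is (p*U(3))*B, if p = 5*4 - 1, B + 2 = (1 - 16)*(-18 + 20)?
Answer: -13984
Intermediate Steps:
U(u) = 5 + 2*u² (U(u) = (u² + u²) + 5 = 2*u² + 5 = 5 + 2*u²)
B = -32 (B = -2 + (1 - 16)*(-18 + 20) = -2 - 15*2 = -2 - 30 = -32)
p = 19 (p = 20 - 1 = 19)
(p*U(3))*B = (19*(5 + 2*3²))*(-32) = (19*(5 + 2*9))*(-32) = (19*(5 + 18))*(-32) = (19*23)*(-32) = 437*(-32) = -13984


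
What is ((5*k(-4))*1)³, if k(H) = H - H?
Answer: 0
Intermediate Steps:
k(H) = 0
((5*k(-4))*1)³ = ((5*0)*1)³ = (0*1)³ = 0³ = 0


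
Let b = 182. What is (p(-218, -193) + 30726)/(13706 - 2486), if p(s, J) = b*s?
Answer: -895/1122 ≈ -0.79768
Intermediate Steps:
p(s, J) = 182*s
(p(-218, -193) + 30726)/(13706 - 2486) = (182*(-218) + 30726)/(13706 - 2486) = (-39676 + 30726)/11220 = -8950*1/11220 = -895/1122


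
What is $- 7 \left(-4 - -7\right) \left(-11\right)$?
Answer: $231$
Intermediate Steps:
$- 7 \left(-4 - -7\right) \left(-11\right) = - 7 \left(-4 + 7\right) \left(-11\right) = \left(-7\right) 3 \left(-11\right) = \left(-21\right) \left(-11\right) = 231$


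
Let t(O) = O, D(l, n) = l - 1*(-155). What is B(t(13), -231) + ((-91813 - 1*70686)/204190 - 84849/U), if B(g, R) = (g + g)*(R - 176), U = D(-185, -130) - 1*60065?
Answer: -3709772143577/350594230 ≈ -10581.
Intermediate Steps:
D(l, n) = 155 + l (D(l, n) = l + 155 = 155 + l)
U = -60095 (U = (155 - 185) - 1*60065 = -30 - 60065 = -60095)
B(g, R) = 2*g*(-176 + R) (B(g, R) = (2*g)*(-176 + R) = 2*g*(-176 + R))
B(t(13), -231) + ((-91813 - 1*70686)/204190 - 84849/U) = 2*13*(-176 - 231) + ((-91813 - 1*70686)/204190 - 84849/(-60095)) = 2*13*(-407) + ((-91813 - 70686)*(1/204190) - 84849*(-1/60095)) = -10582 + (-162499*1/204190 + 84849/60095) = -10582 + (-162499/204190 + 84849/60095) = -10582 + 215998283/350594230 = -3709772143577/350594230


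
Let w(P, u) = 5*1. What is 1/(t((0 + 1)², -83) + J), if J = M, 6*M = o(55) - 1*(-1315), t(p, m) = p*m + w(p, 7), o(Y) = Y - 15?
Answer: 6/887 ≈ 0.0067644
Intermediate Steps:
w(P, u) = 5
o(Y) = -15 + Y
t(p, m) = 5 + m*p (t(p, m) = p*m + 5 = m*p + 5 = 5 + m*p)
M = 1355/6 (M = ((-15 + 55) - 1*(-1315))/6 = (40 + 1315)/6 = (⅙)*1355 = 1355/6 ≈ 225.83)
J = 1355/6 ≈ 225.83
1/(t((0 + 1)², -83) + J) = 1/((5 - 83*(0 + 1)²) + 1355/6) = 1/((5 - 83*1²) + 1355/6) = 1/((5 - 83*1) + 1355/6) = 1/((5 - 83) + 1355/6) = 1/(-78 + 1355/6) = 1/(887/6) = 6/887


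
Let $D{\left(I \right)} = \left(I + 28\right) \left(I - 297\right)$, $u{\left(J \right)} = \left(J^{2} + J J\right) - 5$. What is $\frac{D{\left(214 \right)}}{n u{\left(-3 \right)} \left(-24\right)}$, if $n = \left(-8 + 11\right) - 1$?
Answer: $\frac{10043}{312} \approx 32.189$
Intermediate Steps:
$u{\left(J \right)} = -5 + 2 J^{2}$ ($u{\left(J \right)} = \left(J^{2} + J^{2}\right) - 5 = 2 J^{2} - 5 = -5 + 2 J^{2}$)
$n = 2$ ($n = 3 - 1 = 2$)
$D{\left(I \right)} = \left(-297 + I\right) \left(28 + I\right)$ ($D{\left(I \right)} = \left(28 + I\right) \left(-297 + I\right) = \left(-297 + I\right) \left(28 + I\right)$)
$\frac{D{\left(214 \right)}}{n u{\left(-3 \right)} \left(-24\right)} = \frac{-8316 + 214^{2} - 57566}{2 \left(-5 + 2 \left(-3\right)^{2}\right) \left(-24\right)} = \frac{-8316 + 45796 - 57566}{2 \left(-5 + 2 \cdot 9\right) \left(-24\right)} = - \frac{20086}{2 \left(-5 + 18\right) \left(-24\right)} = - \frac{20086}{2 \cdot 13 \left(-24\right)} = - \frac{20086}{26 \left(-24\right)} = - \frac{20086}{-624} = \left(-20086\right) \left(- \frac{1}{624}\right) = \frac{10043}{312}$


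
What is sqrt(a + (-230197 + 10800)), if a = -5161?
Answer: I*sqrt(224558) ≈ 473.88*I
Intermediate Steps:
sqrt(a + (-230197 + 10800)) = sqrt(-5161 + (-230197 + 10800)) = sqrt(-5161 - 219397) = sqrt(-224558) = I*sqrt(224558)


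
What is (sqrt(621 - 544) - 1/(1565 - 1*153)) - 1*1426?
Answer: -2013513/1412 + sqrt(77) ≈ -1417.2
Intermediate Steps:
(sqrt(621 - 544) - 1/(1565 - 1*153)) - 1*1426 = (sqrt(77) - 1/(1565 - 153)) - 1426 = (sqrt(77) - 1/1412) - 1426 = (-1/1412 + sqrt(77)) - 1426 = -2013513/1412 + sqrt(77)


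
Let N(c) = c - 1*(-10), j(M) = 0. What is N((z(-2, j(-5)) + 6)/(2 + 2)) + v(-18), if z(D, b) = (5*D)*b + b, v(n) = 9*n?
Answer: -301/2 ≈ -150.50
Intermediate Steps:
z(D, b) = b + 5*D*b (z(D, b) = 5*D*b + b = b + 5*D*b)
N(c) = 10 + c (N(c) = c + 10 = 10 + c)
N((z(-2, j(-5)) + 6)/(2 + 2)) + v(-18) = (10 + (0*(1 + 5*(-2)) + 6)/(2 + 2)) + 9*(-18) = (10 + (0*(1 - 10) + 6)/4) - 162 = (10 + (0*(-9) + 6)*(1/4)) - 162 = (10 + (0 + 6)*(1/4)) - 162 = (10 + 6*(1/4)) - 162 = (10 + 3/2) - 162 = 23/2 - 162 = -301/2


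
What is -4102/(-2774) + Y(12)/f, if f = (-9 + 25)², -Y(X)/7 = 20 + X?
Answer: 6699/11096 ≈ 0.60373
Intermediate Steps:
Y(X) = -140 - 7*X (Y(X) = -7*(20 + X) = -140 - 7*X)
f = 256 (f = 16² = 256)
-4102/(-2774) + Y(12)/f = -4102/(-2774) + (-140 - 7*12)/256 = -4102*(-1/2774) + (-140 - 84)*(1/256) = 2051/1387 - 224*1/256 = 2051/1387 - 7/8 = 6699/11096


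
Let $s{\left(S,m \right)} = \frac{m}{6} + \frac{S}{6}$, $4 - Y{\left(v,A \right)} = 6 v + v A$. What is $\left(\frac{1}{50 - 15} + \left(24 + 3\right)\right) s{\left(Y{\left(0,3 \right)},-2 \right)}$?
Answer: $\frac{946}{105} \approx 9.0095$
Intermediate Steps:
$Y{\left(v,A \right)} = 4 - 6 v - A v$ ($Y{\left(v,A \right)} = 4 - \left(6 v + v A\right) = 4 - \left(6 v + A v\right) = 4 - 6 v - A v$)
$s{\left(S,m \right)} = \frac{S}{6} + \frac{m}{6}$ ($s{\left(S,m \right)} = m \frac{1}{6} + S \frac{1}{6} = \frac{m}{6} + \frac{S}{6} = \frac{S}{6} + \frac{m}{6}$)
$\left(\frac{1}{50 - 15} + \left(24 + 3\right)\right) s{\left(Y{\left(0,3 \right)},-2 \right)} = \left(\frac{1}{50 - 15} + \left(24 + 3\right)\right) \left(\frac{4 - 0 - 3 \cdot 0}{6} + \frac{1}{6} \left(-2\right)\right) = \left(\frac{1}{35} + 27\right) \left(\frac{4 + 0 + 0}{6} - \frac{1}{3}\right) = \left(\frac{1}{35} + 27\right) \left(\frac{1}{6} \cdot 4 - \frac{1}{3}\right) = \frac{946 \left(\frac{2}{3} - \frac{1}{3}\right)}{35} = \frac{946}{35} \cdot \frac{1}{3} = \frac{946}{105}$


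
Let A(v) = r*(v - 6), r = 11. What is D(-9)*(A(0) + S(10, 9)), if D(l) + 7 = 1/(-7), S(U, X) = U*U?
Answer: -1700/7 ≈ -242.86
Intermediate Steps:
S(U, X) = U**2
D(l) = -50/7 (D(l) = -7 + 1/(-7) = -7 - 1/7 = -50/7)
A(v) = -66 + 11*v (A(v) = 11*(v - 6) = 11*(-6 + v) = -66 + 11*v)
D(-9)*(A(0) + S(10, 9)) = -50*((-66 + 11*0) + 10**2)/7 = -50*((-66 + 0) + 100)/7 = -50*(-66 + 100)/7 = -50/7*34 = -1700/7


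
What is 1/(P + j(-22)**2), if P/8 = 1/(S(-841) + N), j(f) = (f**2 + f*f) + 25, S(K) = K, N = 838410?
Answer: 837569/825884074889 ≈ 1.0141e-6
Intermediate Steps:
j(f) = 25 + 2*f**2 (j(f) = (f**2 + f**2) + 25 = 2*f**2 + 25 = 25 + 2*f**2)
P = 8/837569 (P = 8/(-841 + 838410) = 8/837569 ≈ 9.5515e-6)
1/(P + j(-22)**2) = 1/(8/837569 + (25 + 2*(-22)**2)**2) = 1/(8/837569 + (25 + 2*484)**2) = 1/(8/837569 + (25 + 968)**2) = 1/(8/837569 + 993**2) = 1/(8/837569 + 986049) = 1/(825884074889/837569) = 837569/825884074889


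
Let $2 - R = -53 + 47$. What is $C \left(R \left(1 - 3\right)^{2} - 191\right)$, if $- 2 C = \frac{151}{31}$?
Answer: $\frac{24009}{62} \approx 387.24$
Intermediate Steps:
$R = 8$ ($R = 2 - \left(-53 + 47\right) = 2 - -6 = 2 + 6 = 8$)
$C = - \frac{151}{62}$ ($C = - \frac{151 \cdot \frac{1}{31}}{2} = \left(- \frac{1}{2}\right) \frac{151}{31} = - \frac{151}{62} \approx -2.4355$)
$C \left(R \left(1 - 3\right)^{2} - 191\right) = - \frac{151 \left(8 \left(1 - 3\right)^{2} - 191\right)}{62} = - \frac{151 \left(8 \left(-2\right)^{2} - 191\right)}{62} = - \frac{151 \left(8 \cdot 4 - 191\right)}{62} = - \frac{151 \left(32 - 191\right)}{62} = \left(- \frac{151}{62}\right) \left(-159\right) = \frac{24009}{62}$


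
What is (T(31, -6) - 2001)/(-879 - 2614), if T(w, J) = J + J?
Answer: 2013/3493 ≈ 0.57630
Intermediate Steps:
T(w, J) = 2*J
(T(31, -6) - 2001)/(-879 - 2614) = (2*(-6) - 2001)/(-879 - 2614) = (-12 - 2001)/(-3493) = -2013*(-1/3493) = 2013/3493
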